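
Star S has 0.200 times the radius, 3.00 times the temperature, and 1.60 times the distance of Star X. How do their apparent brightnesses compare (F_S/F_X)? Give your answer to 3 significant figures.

1.27

L_S/L_X = (R_S/R_X)²(T_S/T_X)⁴ = (0.200)² × (3.00)⁴ = 3.240.
F_S/F_X = (L_S/L_X)/(d_S/d_X)² = 3.240 / (1.60)² = 1.266.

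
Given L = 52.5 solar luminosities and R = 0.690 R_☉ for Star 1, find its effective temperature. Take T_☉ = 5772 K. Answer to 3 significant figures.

T/T_☉ = (L/L_☉)^(1/4) / (R/R_☉)^(1/2)
T = 5772 × (52.5)^(1/4) / √(0.690) = 5772 × 2.692 / 0.8307 = 1.870×10^4 K.

1.87×10^4 K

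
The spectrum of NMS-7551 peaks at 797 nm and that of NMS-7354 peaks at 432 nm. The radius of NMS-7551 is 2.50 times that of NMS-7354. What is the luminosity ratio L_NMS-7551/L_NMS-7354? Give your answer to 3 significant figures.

Wien's law gives T ∝ 1/λ_max, so T_NMS-7551/T_NMS-7354 = λ_NMS-7354/λ_NMS-7551 = 432/797 = 0.5420.
Then L ∝ R²T⁴ gives L_NMS-7551/L_NMS-7354 = (2.50)² × (0.5420)⁴ = 6.250 × 0.08632 = 0.5395.

0.539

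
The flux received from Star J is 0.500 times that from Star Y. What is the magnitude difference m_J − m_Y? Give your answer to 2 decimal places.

m_J − m_Y = −2.5 log₁₀(F_J/F_Y) = −2.5 log₁₀(0.500) = −2.5 × (-0.301) = 0.753.

0.75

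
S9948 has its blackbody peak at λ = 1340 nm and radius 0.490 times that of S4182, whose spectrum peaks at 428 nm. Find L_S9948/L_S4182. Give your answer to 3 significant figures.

Wien's law gives T ∝ 1/λ_max, so T_S9948/T_S4182 = λ_S4182/λ_S9948 = 428/1340 = 0.3194.
Then L ∝ R²T⁴ gives L_S9948/L_S4182 = (0.490)² × (0.3194)⁴ = 0.2401 × 0.01041 = 0.002499.

0.00250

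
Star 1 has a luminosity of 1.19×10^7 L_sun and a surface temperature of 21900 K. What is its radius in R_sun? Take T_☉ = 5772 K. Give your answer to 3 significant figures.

R/R_☉ = √(L/L_☉) / (T/T_☉)² = √(1.19×10^7) / (3.794)²
       = 3450 / 14.40 = 239.6.

240 R_sun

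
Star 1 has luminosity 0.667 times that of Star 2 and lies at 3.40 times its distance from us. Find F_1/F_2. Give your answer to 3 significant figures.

0.0577

F = L/(4πd²), so F_1/F_2 = (L_1/L_2) / (d_1/d_2)²
= 0.667 / (3.40)² = 0.667 / 11.56 = 0.05770.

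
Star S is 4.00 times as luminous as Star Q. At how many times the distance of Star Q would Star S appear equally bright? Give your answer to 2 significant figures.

Equal flux requires L_S/d_S² = L_Q/d_Q², so d_S/d_Q = √(L_S/L_Q)
= √(4.00) = 2.000.

2.0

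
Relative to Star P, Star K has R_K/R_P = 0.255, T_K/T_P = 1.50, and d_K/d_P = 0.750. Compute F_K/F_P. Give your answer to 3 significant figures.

0.585

L_K/L_P = (R_K/R_P)²(T_K/T_P)⁴ = (0.255)² × (1.50)⁴ = 0.3292.
F_K/F_P = (L_K/L_P)/(d_K/d_P)² = 0.3292 / (0.750)² = 0.5852.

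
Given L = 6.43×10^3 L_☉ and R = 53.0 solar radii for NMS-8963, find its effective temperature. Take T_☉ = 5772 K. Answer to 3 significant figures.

T/T_☉ = (L/L_☉)^(1/4) / (R/R_☉)^(1/2)
T = 5772 × (6.43×10^3)^(1/4) / √(53.0) = 5772 × 8.955 / 7.280 = 7100 K.

7.10×10^3 K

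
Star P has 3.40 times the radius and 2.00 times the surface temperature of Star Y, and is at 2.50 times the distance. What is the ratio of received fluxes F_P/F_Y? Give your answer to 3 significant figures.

29.6

L_P/L_Y = (R_P/R_Y)²(T_P/T_Y)⁴ = (3.40)² × (2.00)⁴ = 185.0.
F_P/F_Y = (L_P/L_Y)/(d_P/d_Y)² = 185.0 / (2.50)² = 29.59.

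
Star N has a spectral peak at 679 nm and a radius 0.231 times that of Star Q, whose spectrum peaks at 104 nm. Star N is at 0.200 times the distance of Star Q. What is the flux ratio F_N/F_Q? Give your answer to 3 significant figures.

Wien's law: T_N/T_Q = λ_Q/λ_N = 104/679 = 0.1532.
L_N/L_Q = (R_N/R_Q)²(T_N/T_Q)⁴ = (0.231)²(0.1532)⁴ = 2.937×10^-5.
F_N/F_Q = (L_N/L_Q)/(d_N/d_Q)² = 2.937×10^-5/(0.200)² = 7.342×10^-4.

7.34×10^-4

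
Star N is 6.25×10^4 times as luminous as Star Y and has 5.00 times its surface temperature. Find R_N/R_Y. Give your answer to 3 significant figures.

L ∝ R²T⁴ gives R ∝ √L / T², so
R_N/R_Y = √(6.25×10^4) / (5.00)² = 250.0 / 25.00 = 10.00.

10.0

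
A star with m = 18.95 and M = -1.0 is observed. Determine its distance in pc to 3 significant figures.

9.77×10^4 pc

m − M = 5 log₁₀(d/10 pc)
18.95 − (-1.0) = 19.95 = 5 log₁₀(d/10)
d = 10 × 10^(19.95/5) = 10 × 10^3.990 = 9.772×10^4 pc.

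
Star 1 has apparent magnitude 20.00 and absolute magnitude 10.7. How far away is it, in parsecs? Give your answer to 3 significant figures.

724 pc

m − M = 5 log₁₀(d/10 pc)
20.00 − (10.7) = 9.30 = 5 log₁₀(d/10)
d = 10 × 10^(9.30/5) = 10 × 10^1.860 = 724.4 pc.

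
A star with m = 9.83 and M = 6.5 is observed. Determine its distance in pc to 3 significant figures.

46.3 pc

m − M = 5 log₁₀(d/10 pc)
9.83 − (6.5) = 3.33 = 5 log₁₀(d/10)
d = 10 × 10^(3.33/5) = 10 × 10^0.666 = 46.34 pc.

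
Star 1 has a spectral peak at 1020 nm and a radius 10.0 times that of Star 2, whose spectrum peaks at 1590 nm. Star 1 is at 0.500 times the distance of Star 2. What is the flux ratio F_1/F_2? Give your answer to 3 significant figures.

2.36×10^3

Wien's law: T_1/T_2 = λ_2/λ_1 = 1590/1020 = 1.559.
L_1/L_2 = (R_1/R_2)²(T_1/T_2)⁴ = (10.0)²(1.559)⁴ = 590.5.
F_1/F_2 = (L_1/L_2)/(d_1/d_2)² = 590.5/(0.500)² = 2362.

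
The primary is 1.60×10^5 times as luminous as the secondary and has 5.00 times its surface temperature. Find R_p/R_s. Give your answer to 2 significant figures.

L ∝ R²T⁴ gives R ∝ √L / T², so
R_p/R_s = √(1.60×10^5) / (5.00)² = 400.0 / 25.00 = 16.00.

16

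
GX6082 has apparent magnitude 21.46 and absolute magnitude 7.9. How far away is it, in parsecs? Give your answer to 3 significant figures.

m − M = 5 log₁₀(d/10 pc)
21.46 − (7.9) = 13.56 = 5 log₁₀(d/10)
d = 10 × 10^(13.56/5) = 10 × 10^2.712 = 5152 pc.

5.15×10^3 pc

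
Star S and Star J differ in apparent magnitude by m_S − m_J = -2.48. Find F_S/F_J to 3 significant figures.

9.82

F_S/F_J = 10^(−(m_S − m_J)/2.5) = 10^(2.48/2.5) = 10^0.992 = 9.817.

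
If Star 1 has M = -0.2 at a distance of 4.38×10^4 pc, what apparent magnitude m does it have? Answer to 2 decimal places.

m = M + 5 log₁₀(d/10 pc) = -0.2 + 5 log₁₀(4.38×10^4/10)
  = -0.2 + 5 × 3.641 = -0.2 + 18.21 = 18.01.

18.01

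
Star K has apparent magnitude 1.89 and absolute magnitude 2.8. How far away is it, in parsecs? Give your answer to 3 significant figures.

m − M = 5 log₁₀(d/10 pc)
1.89 − (2.8) = -0.91 = 5 log₁₀(d/10)
d = 10 × 10^(-0.91/5) = 10 × 10^-0.182 = 6.577 pc.

6.58 pc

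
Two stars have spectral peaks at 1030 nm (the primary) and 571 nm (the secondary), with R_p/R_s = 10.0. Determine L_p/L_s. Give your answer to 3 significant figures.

9.44

Wien's law gives T ∝ 1/λ_max, so T_p/T_s = λ_s/λ_p = 571/1030 = 0.5544.
Then L ∝ R²T⁴ gives L_p/L_s = (10.0)² × (0.5544)⁴ = 100.0 × 0.09445 = 9.445.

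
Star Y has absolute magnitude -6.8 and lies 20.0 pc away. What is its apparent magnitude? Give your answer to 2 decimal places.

-5.29

m = M + 5 log₁₀(d/10 pc) = -6.8 + 5 log₁₀(20.0/10)
  = -6.8 + 5 × 0.301 = -6.8 + 1.51 = -5.29.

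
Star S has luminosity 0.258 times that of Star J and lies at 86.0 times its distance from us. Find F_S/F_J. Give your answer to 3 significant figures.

F = L/(4πd²), so F_S/F_J = (L_S/L_J) / (d_S/d_J)²
= 0.258 / (86.0)² = 0.258 / 7396 = 3.488×10^-5.

3.49×10^-5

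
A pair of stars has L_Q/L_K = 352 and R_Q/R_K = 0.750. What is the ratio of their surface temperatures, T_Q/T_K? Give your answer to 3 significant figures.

L ∝ R²T⁴ gives T ∝ (L/R²)^(1/4), so
T_Q/T_K = (352 / 0.750²)^(1/4) = (625.8)^(1/4) = 5.002.

5.00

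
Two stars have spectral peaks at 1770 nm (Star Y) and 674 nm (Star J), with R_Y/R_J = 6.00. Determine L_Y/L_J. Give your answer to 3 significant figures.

0.757

Wien's law gives T ∝ 1/λ_max, so T_Y/T_J = λ_J/λ_Y = 674/1770 = 0.3808.
Then L ∝ R²T⁴ gives L_Y/L_J = (6.00)² × (0.3808)⁴ = 36.00 × 0.02103 = 0.7569.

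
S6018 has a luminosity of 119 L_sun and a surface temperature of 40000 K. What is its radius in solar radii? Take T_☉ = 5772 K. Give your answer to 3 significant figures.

R/R_☉ = √(L/L_☉) / (T/T_☉)² = √(119) / (6.930)²
       = 10.91 / 48.02 = 0.2271.

0.227 solar radii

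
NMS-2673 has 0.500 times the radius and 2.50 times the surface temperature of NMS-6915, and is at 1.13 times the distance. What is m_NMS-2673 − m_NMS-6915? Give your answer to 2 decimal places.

L_NMS-2673/L_NMS-6915 = (0.500)²(2.50)⁴ = 9.766.
F_NMS-2673/F_NMS-6915 = (L_NMS-2673/L_NMS-6915)/(d_NMS-2673/d_NMS-6915)² = 9.766/1.277 = 7.648.
m_NMS-2673 − m_NMS-6915 = −2.5 log₁₀(7.648) = -2.21.

-2.21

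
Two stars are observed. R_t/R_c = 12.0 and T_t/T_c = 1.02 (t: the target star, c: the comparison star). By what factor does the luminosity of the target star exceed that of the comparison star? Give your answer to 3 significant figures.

156

From the Stefan–Boltzmann law, L ∝ R²T⁴, so
L_t/L_c = (R_t/R_c)² (T_t/T_c)⁴ = (12.0)² × (1.02)⁴ = 144.0 × 1.082 = 155.9.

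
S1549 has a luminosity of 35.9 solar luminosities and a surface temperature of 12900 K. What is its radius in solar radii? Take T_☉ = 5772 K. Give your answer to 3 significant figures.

1.20 solar radii

R/R_☉ = √(L/L_☉) / (T/T_☉)² = √(35.9) / (2.235)²
       = 5.992 / 4.995 = 1.200.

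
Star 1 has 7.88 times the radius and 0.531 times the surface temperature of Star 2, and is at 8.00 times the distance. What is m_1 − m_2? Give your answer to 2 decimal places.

2.78

L_1/L_2 = (7.88)²(0.531)⁴ = 4.937.
F_1/F_2 = (L_1/L_2)/(d_1/d_2)² = 4.937/64.00 = 0.07713.
m_1 − m_2 = −2.5 log₁₀(0.07713) = 2.78.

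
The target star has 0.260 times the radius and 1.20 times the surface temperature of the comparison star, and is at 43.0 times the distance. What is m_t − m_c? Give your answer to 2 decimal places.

10.30

L_t/L_c = (0.260)²(1.20)⁴ = 0.1402.
F_t/F_c = (L_t/L_c)/(d_t/d_c)² = 0.1402/1849 = 7.581×10^-5.
m_t − m_c = −2.5 log₁₀(7.581×10^-5) = 10.30.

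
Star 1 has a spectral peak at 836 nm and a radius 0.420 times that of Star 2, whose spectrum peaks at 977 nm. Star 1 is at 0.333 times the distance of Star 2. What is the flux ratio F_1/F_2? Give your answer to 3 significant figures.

Wien's law: T_1/T_2 = λ_2/λ_1 = 977/836 = 1.169.
L_1/L_2 = (R_1/R_2)²(T_1/T_2)⁴ = (0.420)²(1.169)⁴ = 0.3290.
F_1/F_2 = (L_1/L_2)/(d_1/d_2)² = 0.3290/(0.333)² = 2.967.

2.97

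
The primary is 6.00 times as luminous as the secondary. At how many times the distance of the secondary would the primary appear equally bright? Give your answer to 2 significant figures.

2.4

Equal flux requires L_p/d_p² = L_s/d_s², so d_p/d_s = √(L_p/L_s)
= √(6.00) = 2.449.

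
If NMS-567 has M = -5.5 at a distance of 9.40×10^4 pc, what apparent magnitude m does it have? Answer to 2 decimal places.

14.37

m = M + 5 log₁₀(d/10 pc) = -5.5 + 5 log₁₀(9.40×10^4/10)
  = -5.5 + 5 × 3.973 = -5.5 + 19.87 = 14.37.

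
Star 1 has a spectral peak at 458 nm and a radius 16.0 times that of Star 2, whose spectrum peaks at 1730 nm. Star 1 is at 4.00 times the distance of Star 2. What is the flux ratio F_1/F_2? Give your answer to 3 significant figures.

3.26×10^3

Wien's law: T_1/T_2 = λ_2/λ_1 = 1730/458 = 3.777.
L_1/L_2 = (R_1/R_2)²(T_1/T_2)⁴ = (16.0)²(3.777)⁴ = 5.211×10^4.
F_1/F_2 = (L_1/L_2)/(d_1/d_2)² = 5.211×10^4/(4.00)² = 3257.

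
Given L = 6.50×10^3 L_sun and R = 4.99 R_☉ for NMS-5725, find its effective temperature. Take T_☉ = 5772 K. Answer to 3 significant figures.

2.32×10^4 K

T/T_☉ = (L/L_☉)^(1/4) / (R/R_☉)^(1/2)
T = 5772 × (6.50×10^3)^(1/4) / √(4.99) = 5772 × 8.979 / 2.234 = 2.320×10^4 K.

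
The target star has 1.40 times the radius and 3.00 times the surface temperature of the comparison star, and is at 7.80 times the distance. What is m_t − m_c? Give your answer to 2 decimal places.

-1.04

L_t/L_c = (1.40)²(3.00)⁴ = 158.8.
F_t/F_c = (L_t/L_c)/(d_t/d_c)² = 158.8/60.84 = 2.609.
m_t − m_c = −2.5 log₁₀(2.609) = -1.04.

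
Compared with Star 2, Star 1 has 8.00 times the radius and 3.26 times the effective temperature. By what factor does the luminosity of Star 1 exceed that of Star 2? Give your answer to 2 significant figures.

7.2×10^3

From the Stefan–Boltzmann law, L ∝ R²T⁴, so
L_1/L_2 = (R_1/R_2)² (T_1/T_2)⁴ = (8.00)² × (3.26)⁴ = 64.00 × 112.9 = 7229.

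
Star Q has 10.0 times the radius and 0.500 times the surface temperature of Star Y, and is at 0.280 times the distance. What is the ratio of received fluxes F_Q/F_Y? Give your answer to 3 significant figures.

L_Q/L_Y = (R_Q/R_Y)²(T_Q/T_Y)⁴ = (10.0)² × (0.500)⁴ = 6.250.
F_Q/F_Y = (L_Q/L_Y)/(d_Q/d_Y)² = 6.250 / (0.280)² = 79.72.

79.7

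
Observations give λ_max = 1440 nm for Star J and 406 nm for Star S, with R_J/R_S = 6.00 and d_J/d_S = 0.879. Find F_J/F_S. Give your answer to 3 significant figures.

Wien's law: T_J/T_S = λ_S/λ_J = 406/1440 = 0.2819.
L_J/L_S = (R_J/R_S)²(T_J/T_S)⁴ = (6.00)²(0.2819)⁴ = 0.2275.
F_J/F_S = (L_J/L_S)/(d_J/d_S)² = 0.2275/(0.879)² = 0.2944.

0.294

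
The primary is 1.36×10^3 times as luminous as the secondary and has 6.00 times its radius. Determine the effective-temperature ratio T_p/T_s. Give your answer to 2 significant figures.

2.5

L ∝ R²T⁴ gives T ∝ (L/R²)^(1/4), so
T_p/T_s = (1.36×10^3 / 6.00²)^(1/4) = (37.78)^(1/4) = 2.479.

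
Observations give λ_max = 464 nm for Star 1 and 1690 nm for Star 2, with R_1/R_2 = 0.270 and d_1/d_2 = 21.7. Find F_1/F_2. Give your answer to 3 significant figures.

0.0272

Wien's law: T_1/T_2 = λ_2/λ_1 = 1690/464 = 3.642.
L_1/L_2 = (R_1/R_2)²(T_1/T_2)⁴ = (0.270)²(3.642)⁴ = 12.83.
F_1/F_2 = (L_1/L_2)/(d_1/d_2)² = 12.83/(21.7)² = 0.02724.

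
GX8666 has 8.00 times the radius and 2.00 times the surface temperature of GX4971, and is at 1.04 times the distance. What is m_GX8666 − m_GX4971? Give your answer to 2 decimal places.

-7.44

L_GX8666/L_GX4971 = (8.00)²(2.00)⁴ = 1024.
F_GX8666/F_GX4971 = (L_GX8666/L_GX4971)/(d_GX8666/d_GX4971)² = 1024/1.082 = 946.7.
m_GX8666 − m_GX4971 = −2.5 log₁₀(946.7) = -7.44.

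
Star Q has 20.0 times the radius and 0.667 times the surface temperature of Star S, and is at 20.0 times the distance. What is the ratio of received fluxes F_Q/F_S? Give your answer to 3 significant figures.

0.198

L_Q/L_S = (R_Q/R_S)²(T_Q/T_S)⁴ = (20.0)² × (0.667)⁴ = 79.17.
F_Q/F_S = (L_Q/L_S)/(d_Q/d_S)² = 79.17 / (20.0)² = 0.1979.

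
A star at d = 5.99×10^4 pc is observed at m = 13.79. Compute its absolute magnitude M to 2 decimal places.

M = m − 5 log₁₀(d/10 pc) = 13.79 − 5 log₁₀(5.99×10^4/10)
  = 13.79 − 5 × 3.777 = 13.79 − 18.89 = -5.10.

-5.10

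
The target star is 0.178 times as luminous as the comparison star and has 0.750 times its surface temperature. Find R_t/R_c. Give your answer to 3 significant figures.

L ∝ R²T⁴ gives R ∝ √L / T², so
R_t/R_c = √(0.178) / (0.750)² = 0.4219 / 0.5625 = 0.7500.

0.750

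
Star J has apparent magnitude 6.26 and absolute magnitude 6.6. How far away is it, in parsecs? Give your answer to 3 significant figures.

8.55 pc

m − M = 5 log₁₀(d/10 pc)
6.26 − (6.6) = -0.34 = 5 log₁₀(d/10)
d = 10 × 10^(-0.34/5) = 10 × 10^-0.068 = 8.551 pc.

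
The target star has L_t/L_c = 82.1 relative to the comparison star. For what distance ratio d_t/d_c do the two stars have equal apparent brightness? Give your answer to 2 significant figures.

9.1

Equal flux requires L_t/d_t² = L_c/d_c², so d_t/d_c = √(L_t/L_c)
= √(82.1) = 9.061.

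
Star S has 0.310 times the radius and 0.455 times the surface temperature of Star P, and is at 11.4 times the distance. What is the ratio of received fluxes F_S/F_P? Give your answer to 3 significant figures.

3.17×10^-5

L_S/L_P = (R_S/R_P)²(T_S/T_P)⁴ = (0.310)² × (0.455)⁴ = 0.004119.
F_S/F_P = (L_S/L_P)/(d_S/d_P)² = 0.004119 / (11.4)² = 3.169×10^-5.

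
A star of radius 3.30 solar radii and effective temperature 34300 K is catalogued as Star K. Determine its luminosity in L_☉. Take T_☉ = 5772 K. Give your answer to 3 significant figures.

L/L_☉ = (R/R_☉)² (T/T_☉)⁴ = (3.30)² × (34300/5772)⁴
       = 10.89 × (5.942)⁴ = 10.89 × 1247 = 1.358×10^4.

1.36×10^4 L_☉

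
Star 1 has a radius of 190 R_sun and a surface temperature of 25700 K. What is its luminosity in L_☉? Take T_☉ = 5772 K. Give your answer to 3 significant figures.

1.42×10^7 L_☉

L/L_☉ = (R/R_☉)² (T/T_☉)⁴ = (190)² × (25700/5772)⁴
       = 3.610×10^4 × (4.453)⁴ = 3.610×10^4 × 393.0 = 1.419×10^7.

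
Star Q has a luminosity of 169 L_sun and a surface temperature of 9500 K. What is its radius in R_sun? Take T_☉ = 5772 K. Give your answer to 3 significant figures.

4.80 R_sun

R/R_☉ = √(L/L_☉) / (T/T_☉)² = √(169) / (1.646)²
       = 13.00 / 2.709 = 4.799.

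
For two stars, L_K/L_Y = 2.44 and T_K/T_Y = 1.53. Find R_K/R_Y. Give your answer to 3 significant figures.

L ∝ R²T⁴ gives R ∝ √L / T², so
R_K/R_Y = √(2.44) / (1.53)² = 1.562 / 2.341 = 0.6673.

0.667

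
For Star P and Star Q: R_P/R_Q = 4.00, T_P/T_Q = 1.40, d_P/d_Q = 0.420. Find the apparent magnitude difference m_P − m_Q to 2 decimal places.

-6.36

L_P/L_Q = (4.00)²(1.40)⁴ = 61.47.
F_P/F_Q = (L_P/L_Q)/(d_P/d_Q)² = 61.47/0.1764 = 348.4.
m_P − m_Q = −2.5 log₁₀(348.4) = -6.36.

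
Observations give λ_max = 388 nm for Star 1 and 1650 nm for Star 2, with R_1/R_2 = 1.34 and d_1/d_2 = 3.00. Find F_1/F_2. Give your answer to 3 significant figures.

Wien's law: T_1/T_2 = λ_2/λ_1 = 1650/388 = 4.253.
L_1/L_2 = (R_1/R_2)²(T_1/T_2)⁴ = (1.34)²(4.253)⁴ = 587.2.
F_1/F_2 = (L_1/L_2)/(d_1/d_2)² = 587.2/(3.00)² = 65.25.

65.2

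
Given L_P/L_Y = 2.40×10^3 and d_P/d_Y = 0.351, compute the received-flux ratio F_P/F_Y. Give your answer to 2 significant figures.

F = L/(4πd²), so F_P/F_Y = (L_P/L_Y) / (d_P/d_Y)²
= 2.40×10^3 / (0.351)² = 2.40×10^3 / 0.1232 = 1.948×10^4.

1.9×10^4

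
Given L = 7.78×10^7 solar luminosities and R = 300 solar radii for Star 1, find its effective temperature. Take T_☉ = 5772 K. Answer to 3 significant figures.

3.13×10^4 K

T/T_☉ = (L/L_☉)^(1/4) / (R/R_☉)^(1/2)
T = 5772 × (7.78×10^7)^(1/4) / √(300) = 5772 × 93.92 / 17.32 = 3.130×10^4 K.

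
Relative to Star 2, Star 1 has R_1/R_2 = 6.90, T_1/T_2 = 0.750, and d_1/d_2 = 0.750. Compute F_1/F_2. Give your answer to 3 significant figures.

26.8

L_1/L_2 = (R_1/R_2)²(T_1/T_2)⁴ = (6.90)² × (0.750)⁴ = 15.06.
F_1/F_2 = (L_1/L_2)/(d_1/d_2)² = 15.06 / (0.750)² = 26.78.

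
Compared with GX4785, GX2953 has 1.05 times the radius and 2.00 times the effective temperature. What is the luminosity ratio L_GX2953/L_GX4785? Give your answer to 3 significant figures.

From the Stefan–Boltzmann law, L ∝ R²T⁴, so
L_GX2953/L_GX4785 = (R_GX2953/R_GX4785)² (T_GX2953/T_GX4785)⁴ = (1.05)² × (2.00)⁴ = 1.103 × 16.00 = 17.64.

17.6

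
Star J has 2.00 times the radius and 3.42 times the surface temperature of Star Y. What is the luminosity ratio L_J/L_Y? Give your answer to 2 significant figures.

From the Stefan–Boltzmann law, L ∝ R²T⁴, so
L_J/L_Y = (R_J/R_Y)² (T_J/T_Y)⁴ = (2.00)² × (3.42)⁴ = 4.000 × 136.8 = 547.2.

5.5×10^2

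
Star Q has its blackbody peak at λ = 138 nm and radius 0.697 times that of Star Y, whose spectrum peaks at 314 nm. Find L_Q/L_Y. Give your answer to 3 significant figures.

Wien's law gives T ∝ 1/λ_max, so T_Q/T_Y = λ_Y/λ_Q = 314/138 = 2.275.
Then L ∝ R²T⁴ gives L_Q/L_Y = (0.697)² × (2.275)⁴ = 0.4858 × 26.80 = 13.02.

13.0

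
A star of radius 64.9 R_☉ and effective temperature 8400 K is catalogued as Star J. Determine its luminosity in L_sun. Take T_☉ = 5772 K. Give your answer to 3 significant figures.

L/L_☉ = (R/R_☉)² (T/T_☉)⁴ = (64.9)² × (8400/5772)⁴
       = 4212 × (1.455)⁴ = 4212 × 4.486 = 1.889×10^4.

1.89×10^4 L_sun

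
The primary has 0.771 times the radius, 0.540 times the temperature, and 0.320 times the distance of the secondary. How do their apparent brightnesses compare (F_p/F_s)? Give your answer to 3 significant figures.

L_p/L_s = (R_p/R_s)²(T_p/T_s)⁴ = (0.771)² × (0.540)⁴ = 0.05055.
F_p/F_s = (L_p/L_s)/(d_p/d_s)² = 0.05055 / (0.320)² = 0.4936.

0.494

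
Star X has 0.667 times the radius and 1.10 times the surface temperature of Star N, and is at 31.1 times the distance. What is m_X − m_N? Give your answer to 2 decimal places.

7.93

L_X/L_N = (0.667)²(1.10)⁴ = 0.6514.
F_X/F_N = (L_X/L_N)/(d_X/d_N)² = 0.6514/967.2 = 6.734×10^-4.
m_X − m_N = −2.5 log₁₀(6.734×10^-4) = 7.93.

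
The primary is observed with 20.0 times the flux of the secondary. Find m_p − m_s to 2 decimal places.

m_p − m_s = −2.5 log₁₀(F_p/F_s) = −2.5 log₁₀(20.0) = −2.5 × (1.301) = -3.253.

-3.25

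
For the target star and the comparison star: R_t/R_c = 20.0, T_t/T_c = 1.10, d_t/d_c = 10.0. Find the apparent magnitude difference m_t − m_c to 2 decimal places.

-1.92

L_t/L_c = (20.0)²(1.10)⁴ = 585.6.
F_t/F_c = (L_t/L_c)/(d_t/d_c)² = 585.6/100.0 = 5.856.
m_t − m_c = −2.5 log₁₀(5.856) = -1.92.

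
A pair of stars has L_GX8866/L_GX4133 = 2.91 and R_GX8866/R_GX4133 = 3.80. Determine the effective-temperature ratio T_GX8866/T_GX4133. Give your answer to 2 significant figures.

0.67

L ∝ R²T⁴ gives T ∝ (L/R²)^(1/4), so
T_GX8866/T_GX4133 = (2.91 / 3.80²)^(1/4) = (0.2015)^(1/4) = 0.6700.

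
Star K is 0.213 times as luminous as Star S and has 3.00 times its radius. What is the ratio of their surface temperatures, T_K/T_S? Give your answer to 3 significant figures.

L ∝ R²T⁴ gives T ∝ (L/R²)^(1/4), so
T_K/T_S = (0.213 / 3.00²)^(1/4) = (0.02367)^(1/4) = 0.3922.

0.392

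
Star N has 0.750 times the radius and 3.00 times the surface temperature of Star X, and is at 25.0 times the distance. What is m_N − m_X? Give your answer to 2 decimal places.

L_N/L_X = (0.750)²(3.00)⁴ = 45.56.
F_N/F_X = (L_N/L_X)/(d_N/d_X)² = 45.56/625.0 = 0.07290.
m_N − m_X = −2.5 log₁₀(0.07290) = 2.84.

2.84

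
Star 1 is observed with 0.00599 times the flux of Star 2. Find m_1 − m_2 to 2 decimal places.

5.56

m_1 − m_2 = −2.5 log₁₀(F_1/F_2) = −2.5 log₁₀(0.00599) = −2.5 × (-2.223) = 5.556.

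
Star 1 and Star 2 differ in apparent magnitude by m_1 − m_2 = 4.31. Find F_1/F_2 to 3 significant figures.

0.0189

F_1/F_2 = 10^(−(m_1 − m_2)/2.5) = 10^(-4.31/2.5) = 10^-1.724 = 0.01888.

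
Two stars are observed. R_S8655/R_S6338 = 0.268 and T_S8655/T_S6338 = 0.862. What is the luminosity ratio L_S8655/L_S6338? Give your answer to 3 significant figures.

From the Stefan–Boltzmann law, L ∝ R²T⁴, so
L_S8655/L_S6338 = (R_S8655/R_S6338)² (T_S8655/T_S6338)⁴ = (0.268)² × (0.862)⁴ = 0.07182 × 0.5521 = 0.03966.

0.0397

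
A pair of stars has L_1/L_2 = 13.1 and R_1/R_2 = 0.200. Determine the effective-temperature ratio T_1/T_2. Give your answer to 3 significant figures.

4.25

L ∝ R²T⁴ gives T ∝ (L/R²)^(1/4), so
T_1/T_2 = (13.1 / 0.200²)^(1/4) = (327.5)^(1/4) = 4.254.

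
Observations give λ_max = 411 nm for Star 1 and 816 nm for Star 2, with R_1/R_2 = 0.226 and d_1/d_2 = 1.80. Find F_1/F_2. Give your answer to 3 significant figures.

0.245

Wien's law: T_1/T_2 = λ_2/λ_1 = 816/411 = 1.985.
L_1/L_2 = (R_1/R_2)²(T_1/T_2)⁴ = (0.226)²(1.985)⁴ = 0.7936.
F_1/F_2 = (L_1/L_2)/(d_1/d_2)² = 0.7936/(1.80)² = 0.2449.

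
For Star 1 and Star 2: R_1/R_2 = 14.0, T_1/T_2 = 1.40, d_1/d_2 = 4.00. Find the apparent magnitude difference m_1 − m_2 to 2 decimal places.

L_1/L_2 = (14.0)²(1.40)⁴ = 753.0.
F_1/F_2 = (L_1/L_2)/(d_1/d_2)² = 753.0/16.00 = 47.06.
m_1 − m_2 = −2.5 log₁₀(47.06) = -4.18.

-4.18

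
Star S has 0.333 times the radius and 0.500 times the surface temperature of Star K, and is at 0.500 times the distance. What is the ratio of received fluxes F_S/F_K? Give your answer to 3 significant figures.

0.0277

L_S/L_K = (R_S/R_K)²(T_S/T_K)⁴ = (0.333)² × (0.500)⁴ = 0.006931.
F_S/F_K = (L_S/L_K)/(d_S/d_K)² = 0.006931 / (0.500)² = 0.02772.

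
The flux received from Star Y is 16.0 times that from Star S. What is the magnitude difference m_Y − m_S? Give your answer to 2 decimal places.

-3.01

m_Y − m_S = −2.5 log₁₀(F_Y/F_S) = −2.5 log₁₀(16.0) = −2.5 × (1.204) = -3.010.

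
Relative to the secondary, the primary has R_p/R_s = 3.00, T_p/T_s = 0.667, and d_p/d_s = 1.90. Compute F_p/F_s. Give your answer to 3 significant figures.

0.493

L_p/L_s = (R_p/R_s)²(T_p/T_s)⁴ = (3.00)² × (0.667)⁴ = 1.781.
F_p/F_s = (L_p/L_s)/(d_p/d_s)² = 1.781 / (1.90)² = 0.4934.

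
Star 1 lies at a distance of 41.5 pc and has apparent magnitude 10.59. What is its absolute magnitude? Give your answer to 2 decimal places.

M = m − 5 log₁₀(d/10 pc) = 10.59 − 5 log₁₀(41.5/10)
  = 10.59 − 5 × 0.618 = 10.59 − 3.09 = 7.50.

7.50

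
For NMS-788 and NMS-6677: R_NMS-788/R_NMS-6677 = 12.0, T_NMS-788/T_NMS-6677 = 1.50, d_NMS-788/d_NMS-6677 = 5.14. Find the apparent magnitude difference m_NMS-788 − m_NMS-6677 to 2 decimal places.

-3.60

L_NMS-788/L_NMS-6677 = (12.0)²(1.50)⁴ = 729.0.
F_NMS-788/F_NMS-6677 = (L_NMS-788/L_NMS-6677)/(d_NMS-788/d_NMS-6677)² = 729.0/26.42 = 27.59.
m_NMS-788 − m_NMS-6677 = −2.5 log₁₀(27.59) = -3.60.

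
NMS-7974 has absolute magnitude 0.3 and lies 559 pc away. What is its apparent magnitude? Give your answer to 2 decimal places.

9.04

m = M + 5 log₁₀(d/10 pc) = 0.3 + 5 log₁₀(559/10)
  = 0.3 + 5 × 1.747 = 0.3 + 8.74 = 9.04.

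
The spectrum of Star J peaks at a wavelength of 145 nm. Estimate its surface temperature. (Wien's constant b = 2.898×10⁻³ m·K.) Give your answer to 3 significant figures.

2.00×10^4 K

T = b/λ_max = 2.898×10⁻³ / (145×10⁻⁹) = 1.999×10^4 K.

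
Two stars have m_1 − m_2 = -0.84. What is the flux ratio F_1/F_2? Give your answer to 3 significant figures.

F_1/F_2 = 10^(−(m_1 − m_2)/2.5) = 10^(0.84/2.5) = 10^0.336 = 2.168.

2.17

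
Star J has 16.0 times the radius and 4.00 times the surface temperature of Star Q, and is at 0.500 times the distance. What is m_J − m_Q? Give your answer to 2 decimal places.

-13.55

L_J/L_Q = (16.0)²(4.00)⁴ = 6.554×10^4.
F_J/F_Q = (L_J/L_Q)/(d_J/d_Q)² = 6.554×10^4/0.2500 = 2.621×10^5.
m_J − m_Q = −2.5 log₁₀(2.621×10^5) = -13.55.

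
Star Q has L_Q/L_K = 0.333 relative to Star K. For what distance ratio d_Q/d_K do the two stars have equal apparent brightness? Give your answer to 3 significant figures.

0.577

Equal flux requires L_Q/d_Q² = L_K/d_K², so d_Q/d_K = √(L_Q/L_K)
= √(0.333) = 0.5771.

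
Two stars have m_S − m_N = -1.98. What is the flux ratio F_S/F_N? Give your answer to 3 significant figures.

6.19

F_S/F_N = 10^(−(m_S − m_N)/2.5) = 10^(1.98/2.5) = 10^0.792 = 6.194.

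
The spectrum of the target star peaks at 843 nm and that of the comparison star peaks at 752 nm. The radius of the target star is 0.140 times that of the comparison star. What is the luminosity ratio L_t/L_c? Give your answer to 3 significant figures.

Wien's law gives T ∝ 1/λ_max, so T_t/T_c = λ_c/λ_t = 752/843 = 0.8921.
Then L ∝ R²T⁴ gives L_t/L_c = (0.140)² × (0.8921)⁴ = 0.01960 × 0.6332 = 0.01241.

0.0124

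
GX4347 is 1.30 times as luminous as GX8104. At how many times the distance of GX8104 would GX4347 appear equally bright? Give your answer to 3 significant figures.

Equal flux requires L_GX4347/d_GX4347² = L_GX8104/d_GX8104², so d_GX4347/d_GX8104 = √(L_GX4347/L_GX8104)
= √(1.30) = 1.140.

1.14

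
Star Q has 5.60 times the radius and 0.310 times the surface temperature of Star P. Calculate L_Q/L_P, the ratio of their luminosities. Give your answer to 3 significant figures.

0.290

From the Stefan–Boltzmann law, L ∝ R²T⁴, so
L_Q/L_P = (R_Q/R_P)² (T_Q/T_P)⁴ = (5.60)² × (0.310)⁴ = 31.36 × 0.009235 = 0.2896.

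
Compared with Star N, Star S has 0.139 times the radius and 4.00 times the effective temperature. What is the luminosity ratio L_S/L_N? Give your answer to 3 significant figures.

From the Stefan–Boltzmann law, L ∝ R²T⁴, so
L_S/L_N = (R_S/R_N)² (T_S/T_N)⁴ = (0.139)² × (4.00)⁴ = 0.01932 × 256.0 = 4.946.

4.95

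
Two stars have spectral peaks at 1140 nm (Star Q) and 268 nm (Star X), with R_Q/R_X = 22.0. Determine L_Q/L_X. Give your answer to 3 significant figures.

Wien's law gives T ∝ 1/λ_max, so T_Q/T_X = λ_X/λ_Q = 268/1140 = 0.2351.
Then L ∝ R²T⁴ gives L_Q/L_X = (22.0)² × (0.2351)⁴ = 484.0 × 0.003054 = 1.478.

1.48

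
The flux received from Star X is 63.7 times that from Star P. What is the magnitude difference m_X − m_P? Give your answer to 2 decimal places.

m_X − m_P = −2.5 log₁₀(F_X/F_P) = −2.5 log₁₀(63.7) = −2.5 × (1.804) = -4.510.

-4.51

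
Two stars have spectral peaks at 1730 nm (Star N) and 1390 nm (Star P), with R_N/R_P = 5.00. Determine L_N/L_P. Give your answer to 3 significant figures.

10.4

Wien's law gives T ∝ 1/λ_max, so T_N/T_P = λ_P/λ_N = 1390/1730 = 0.8035.
Then L ∝ R²T⁴ gives L_N/L_P = (5.00)² × (0.8035)⁴ = 25.00 × 0.4167 = 10.42.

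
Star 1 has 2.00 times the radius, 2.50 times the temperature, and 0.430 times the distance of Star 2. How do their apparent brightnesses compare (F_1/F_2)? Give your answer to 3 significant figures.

L_1/L_2 = (R_1/R_2)²(T_1/T_2)⁴ = (2.00)² × (2.50)⁴ = 156.2.
F_1/F_2 = (L_1/L_2)/(d_1/d_2)² = 156.2 / (0.430)² = 845.1.

845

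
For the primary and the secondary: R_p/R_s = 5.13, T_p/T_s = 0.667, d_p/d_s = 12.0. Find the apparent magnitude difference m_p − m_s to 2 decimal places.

L_p/L_s = (5.13)²(0.667)⁴ = 5.209.
F_p/F_s = (L_p/L_s)/(d_p/d_s)² = 5.209/144.0 = 0.03617.
m_p − m_s = −2.5 log₁₀(0.03617) = 3.60.

3.60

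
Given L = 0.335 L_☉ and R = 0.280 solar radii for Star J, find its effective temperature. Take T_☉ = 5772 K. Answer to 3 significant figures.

8.30×10^3 K

T/T_☉ = (L/L_☉)^(1/4) / (R/R_☉)^(1/2)
T = 5772 × (0.335)^(1/4) / √(0.280) = 5772 × 0.7608 / 0.5292 = 8299 K.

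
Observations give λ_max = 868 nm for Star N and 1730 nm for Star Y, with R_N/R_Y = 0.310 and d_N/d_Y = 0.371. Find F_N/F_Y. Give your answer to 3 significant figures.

11.0

Wien's law: T_N/T_Y = λ_Y/λ_N = 1730/868 = 1.993.
L_N/L_Y = (R_N/R_Y)²(T_N/T_Y)⁴ = (0.310)²(1.993)⁴ = 1.516.
F_N/F_Y = (L_N/L_Y)/(d_N/d_Y)² = 1.516/(0.371)² = 11.02.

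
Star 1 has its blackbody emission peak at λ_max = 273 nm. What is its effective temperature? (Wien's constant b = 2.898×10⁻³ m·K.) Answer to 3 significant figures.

1.06×10^4 K

T = b/λ_max = 2.898×10⁻³ / (273×10⁻⁹) = 1.062×10^4 K.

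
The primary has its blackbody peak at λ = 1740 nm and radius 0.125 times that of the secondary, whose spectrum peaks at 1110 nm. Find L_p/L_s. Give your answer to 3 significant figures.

Wien's law gives T ∝ 1/λ_max, so T_p/T_s = λ_s/λ_p = 1110/1740 = 0.6379.
Then L ∝ R²T⁴ gives L_p/L_s = (0.125)² × (0.6379)⁴ = 0.01562 × 0.1656 = 0.002588.

0.00259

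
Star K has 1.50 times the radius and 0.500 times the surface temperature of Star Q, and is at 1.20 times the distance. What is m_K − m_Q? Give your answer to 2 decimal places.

L_K/L_Q = (1.50)²(0.500)⁴ = 0.1406.
F_K/F_Q = (L_K/L_Q)/(d_K/d_Q)² = 0.1406/1.440 = 0.09766.
m_K − m_Q = −2.5 log₁₀(0.09766) = 2.53.

2.53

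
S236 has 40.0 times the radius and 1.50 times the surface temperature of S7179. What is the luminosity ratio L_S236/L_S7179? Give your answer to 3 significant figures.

8.10×10^3

From the Stefan–Boltzmann law, L ∝ R²T⁴, so
L_S236/L_S7179 = (R_S236/R_S7179)² (T_S236/T_S7179)⁴ = (40.0)² × (1.50)⁴ = 1600 × 5.062 = 8100.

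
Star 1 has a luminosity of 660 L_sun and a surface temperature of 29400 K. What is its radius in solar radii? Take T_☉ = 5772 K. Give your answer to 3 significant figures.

R/R_☉ = √(L/L_☉) / (T/T_☉)² = √(660) / (5.094)²
       = 25.69 / 25.94 = 0.9902.

0.990 solar radii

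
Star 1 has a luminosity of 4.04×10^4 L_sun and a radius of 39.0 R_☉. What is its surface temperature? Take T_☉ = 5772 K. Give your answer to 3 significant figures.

1.31×10^4 K

T/T_☉ = (L/L_☉)^(1/4) / (R/R_☉)^(1/2)
T = 5772 × (4.04×10^4)^(1/4) / √(39.0) = 5772 × 14.18 / 6.245 = 1.310×10^4 K.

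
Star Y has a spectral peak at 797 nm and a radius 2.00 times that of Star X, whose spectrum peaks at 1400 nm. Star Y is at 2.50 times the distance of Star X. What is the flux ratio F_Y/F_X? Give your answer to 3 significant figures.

6.09

Wien's law: T_Y/T_X = λ_X/λ_Y = 1400/797 = 1.757.
L_Y/L_X = (R_Y/R_X)²(T_Y/T_X)⁴ = (2.00)²(1.757)⁴ = 38.08.
F_Y/F_X = (L_Y/L_X)/(d_Y/d_X)² = 38.08/(2.50)² = 6.093.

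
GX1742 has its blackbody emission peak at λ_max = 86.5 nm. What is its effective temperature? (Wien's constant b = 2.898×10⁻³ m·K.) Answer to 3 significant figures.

T = b/λ_max = 2.898×10⁻³ / (86.5×10⁻⁹) = 3.350×10^4 K.

3.35×10^4 K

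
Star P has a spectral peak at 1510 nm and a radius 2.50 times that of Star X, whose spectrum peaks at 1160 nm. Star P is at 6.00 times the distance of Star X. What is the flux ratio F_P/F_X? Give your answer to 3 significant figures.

0.0605

Wien's law: T_P/T_X = λ_X/λ_P = 1160/1510 = 0.7682.
L_P/L_X = (R_P/R_X)²(T_P/T_X)⁴ = (2.50)²(0.7682)⁴ = 2.177.
F_P/F_X = (L_P/L_X)/(d_P/d_X)² = 2.177/(6.00)² = 0.06046.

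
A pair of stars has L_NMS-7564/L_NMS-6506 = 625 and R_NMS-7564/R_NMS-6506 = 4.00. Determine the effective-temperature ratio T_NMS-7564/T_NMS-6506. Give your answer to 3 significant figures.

L ∝ R²T⁴ gives T ∝ (L/R²)^(1/4), so
T_NMS-7564/T_NMS-6506 = (625 / 4.00²)^(1/4) = (39.06)^(1/4) = 2.500.

2.50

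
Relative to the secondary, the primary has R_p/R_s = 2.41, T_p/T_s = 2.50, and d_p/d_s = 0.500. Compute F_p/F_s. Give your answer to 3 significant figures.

908

L_p/L_s = (R_p/R_s)²(T_p/T_s)⁴ = (2.41)² × (2.50)⁴ = 226.9.
F_p/F_s = (L_p/L_s)/(d_p/d_s)² = 226.9 / (0.500)² = 907.5.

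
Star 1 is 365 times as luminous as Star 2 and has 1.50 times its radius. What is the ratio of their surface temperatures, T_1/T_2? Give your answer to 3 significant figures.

3.57

L ∝ R²T⁴ gives T ∝ (L/R²)^(1/4), so
T_1/T_2 = (365 / 1.50²)^(1/4) = (162.2)^(1/4) = 3.569.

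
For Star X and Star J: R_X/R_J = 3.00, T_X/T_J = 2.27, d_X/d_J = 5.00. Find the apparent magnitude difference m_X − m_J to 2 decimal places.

-2.45

L_X/L_J = (3.00)²(2.27)⁴ = 239.0.
F_X/F_J = (L_X/L_J)/(d_X/d_J)² = 239.0/25.00 = 9.559.
m_X − m_J = −2.5 log₁₀(9.559) = -2.45.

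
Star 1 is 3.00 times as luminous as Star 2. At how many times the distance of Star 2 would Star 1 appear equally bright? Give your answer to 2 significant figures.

1.7

Equal flux requires L_1/d_1² = L_2/d_2², so d_1/d_2 = √(L_1/L_2)
= √(3.00) = 1.732.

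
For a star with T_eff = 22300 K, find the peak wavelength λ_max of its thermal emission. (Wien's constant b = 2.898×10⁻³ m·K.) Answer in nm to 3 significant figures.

130 nm

λ_max = b/T = 2.898×10⁻³ / 22300 = 1.30×10^-7 m = 130.0 nm.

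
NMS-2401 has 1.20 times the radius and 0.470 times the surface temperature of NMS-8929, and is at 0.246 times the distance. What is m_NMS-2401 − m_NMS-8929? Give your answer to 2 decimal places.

-0.16

L_NMS-2401/L_NMS-8929 = (1.20)²(0.470)⁴ = 0.07027.
F_NMS-2401/F_NMS-8929 = (L_NMS-2401/L_NMS-8929)/(d_NMS-2401/d_NMS-8929)² = 0.07027/0.06052 = 1.161.
m_NMS-2401 − m_NMS-8929 = −2.5 log₁₀(1.161) = -0.16.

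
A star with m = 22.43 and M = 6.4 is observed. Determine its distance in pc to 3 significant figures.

1.61×10^4 pc

m − M = 5 log₁₀(d/10 pc)
22.43 − (6.4) = 16.03 = 5 log₁₀(d/10)
d = 10 × 10^(16.03/5) = 10 × 10^3.206 = 1.607×10^4 pc.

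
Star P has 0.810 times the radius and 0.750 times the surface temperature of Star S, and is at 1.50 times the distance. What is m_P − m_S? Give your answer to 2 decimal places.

2.59

L_P/L_S = (0.810)²(0.750)⁴ = 0.2076.
F_P/F_S = (L_P/L_S)/(d_P/d_S)² = 0.2076/2.250 = 0.09226.
m_P − m_S = −2.5 log₁₀(0.09226) = 2.59.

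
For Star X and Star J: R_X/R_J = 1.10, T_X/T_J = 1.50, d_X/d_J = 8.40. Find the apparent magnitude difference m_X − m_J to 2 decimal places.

L_X/L_J = (1.10)²(1.50)⁴ = 6.126.
F_X/F_J = (L_X/L_J)/(d_X/d_J)² = 6.126/70.56 = 0.08681.
m_X − m_J = −2.5 log₁₀(0.08681) = 2.65.

2.65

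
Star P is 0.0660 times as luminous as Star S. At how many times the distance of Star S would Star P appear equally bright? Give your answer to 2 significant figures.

Equal flux requires L_P/d_P² = L_S/d_S², so d_P/d_S = √(L_P/L_S)
= √(0.0660) = 0.2569.

0.26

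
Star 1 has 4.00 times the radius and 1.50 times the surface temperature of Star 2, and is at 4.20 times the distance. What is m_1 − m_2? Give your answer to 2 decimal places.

L_1/L_2 = (4.00)²(1.50)⁴ = 81.00.
F_1/F_2 = (L_1/L_2)/(d_1/d_2)² = 81.00/17.64 = 4.592.
m_1 − m_2 = −2.5 log₁₀(4.592) = -1.65.

-1.65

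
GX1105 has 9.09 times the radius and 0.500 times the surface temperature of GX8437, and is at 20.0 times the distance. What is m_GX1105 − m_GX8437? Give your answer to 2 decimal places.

L_GX1105/L_GX8437 = (9.09)²(0.500)⁴ = 5.164.
F_GX1105/F_GX8437 = (L_GX1105/L_GX8437)/(d_GX1105/d_GX8437)² = 5.164/400.0 = 0.01291.
m_GX1105 − m_GX8437 = −2.5 log₁₀(0.01291) = 4.72.

4.72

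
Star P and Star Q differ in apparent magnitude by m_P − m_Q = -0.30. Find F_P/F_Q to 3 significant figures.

1.32

F_P/F_Q = 10^(−(m_P − m_Q)/2.5) = 10^(0.30/2.5) = 10^0.120 = 1.318.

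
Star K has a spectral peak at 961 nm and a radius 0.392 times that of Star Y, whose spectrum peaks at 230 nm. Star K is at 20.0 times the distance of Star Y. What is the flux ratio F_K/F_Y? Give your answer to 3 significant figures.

1.26×10^-6

Wien's law: T_K/T_Y = λ_Y/λ_K = 230/961 = 0.2393.
L_K/L_Y = (R_K/R_Y)²(T_K/T_Y)⁴ = (0.392)²(0.2393)⁴ = 5.042×10^-4.
F_K/F_Y = (L_K/L_Y)/(d_K/d_Y)² = 5.042×10^-4/(20.0)² = 1.260×10^-6.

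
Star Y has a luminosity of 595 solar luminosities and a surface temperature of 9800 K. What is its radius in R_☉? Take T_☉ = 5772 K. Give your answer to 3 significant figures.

8.46 R_☉

R/R_☉ = √(L/L_☉) / (T/T_☉)² = √(595) / (1.698)²
       = 24.39 / 2.883 = 8.462.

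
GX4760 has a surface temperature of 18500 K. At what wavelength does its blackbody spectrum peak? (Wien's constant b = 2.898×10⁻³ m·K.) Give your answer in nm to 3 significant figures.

157 nm

λ_max = b/T = 2.898×10⁻³ / 18500 = 1.57×10^-7 m = 156.6 nm.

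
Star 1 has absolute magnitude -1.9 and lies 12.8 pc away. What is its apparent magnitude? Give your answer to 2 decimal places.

m = M + 5 log₁₀(d/10 pc) = -1.9 + 5 log₁₀(12.8/10)
  = -1.9 + 5 × 0.107 = -1.9 + 0.54 = -1.36.

-1.36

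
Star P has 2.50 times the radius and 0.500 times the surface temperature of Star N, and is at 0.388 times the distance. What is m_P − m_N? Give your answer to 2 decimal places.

-1.04

L_P/L_N = (2.50)²(0.500)⁴ = 0.3906.
F_P/F_N = (L_P/L_N)/(d_P/d_N)² = 0.3906/0.1505 = 2.595.
m_P − m_N = −2.5 log₁₀(2.595) = -1.04.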